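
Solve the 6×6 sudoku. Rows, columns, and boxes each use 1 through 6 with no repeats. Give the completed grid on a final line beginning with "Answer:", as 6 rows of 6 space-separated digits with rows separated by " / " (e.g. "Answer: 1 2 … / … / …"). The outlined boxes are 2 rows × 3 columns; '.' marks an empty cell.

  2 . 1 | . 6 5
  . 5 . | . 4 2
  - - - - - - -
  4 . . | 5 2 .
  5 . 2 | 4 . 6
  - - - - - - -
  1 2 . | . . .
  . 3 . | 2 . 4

Step 1. [r3c3∈{3,6}] r3c3 is the only open cell in box 3 admitting 3, so r3c3=3.
Step 2. [r6c1∈{6}] only 6 remains possible at r6c1, so r6c1=6.
Step 3. [r6c3∈{5}] only 5 remains possible at r6c3. So r6c3=5.
Step 4. [r5c6∈{3}] r5c6 is down to just 3, so r5c6=3.
Step 5. [r3c6∈{1}] r3c6 is down to just 1 ⇒ r3c6=1.
Step 6. [r2c4∈{1,3}] in row 2, 1 fits only at r2c4. So r2c4=1.
Step 7. [r3c2∈{6}] only 6 remains possible at r3c2. So r3c2=6.
Step 8. [r2c3∈{6}] only 6 remains possible at r2c3, so r2c3=6.
Step 9. [r5c5∈{5}] nothing but 5 survives at r5c5. So r5c5=5.
Step 10. [r6c5∈{1}] nothing but 1 survives at r6c5, so r6c5=1.
Step 11. [r5c3∈{4}] r5c3's peers cover all but 4. So r5c3=4.
Step 12. [r2c1∈{3}] only 3 remains possible at r2c1. So r2c1=3.
Step 13. [r4c5∈{3}] nothing but 3 survives at r4c5 ⇒ r4c5=3.
Step 14. [r1c2∈{4}] only 4 remains possible at r1c2, so r1c2=4.
Step 15. [r5c4∈{6}] r5c4's peers cover all but 6 ⇒ r5c4=6.
Step 16. [r1c4∈{3}] only 3 remains possible at r1c4. So r1c4=3.
Step 17. [r4c2∈{1}] r4c2 is down to just 1, so r4c2=1.

Answer: 2 4 1 3 6 5 / 3 5 6 1 4 2 / 4 6 3 5 2 1 / 5 1 2 4 3 6 / 1 2 4 6 5 3 / 6 3 5 2 1 4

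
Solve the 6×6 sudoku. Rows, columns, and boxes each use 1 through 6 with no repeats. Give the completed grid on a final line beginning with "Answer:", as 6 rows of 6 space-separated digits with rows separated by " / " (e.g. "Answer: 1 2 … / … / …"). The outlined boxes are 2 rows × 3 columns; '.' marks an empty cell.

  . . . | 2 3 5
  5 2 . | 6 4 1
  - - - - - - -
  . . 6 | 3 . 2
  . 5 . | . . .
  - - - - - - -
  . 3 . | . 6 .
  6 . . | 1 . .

Step 1. [r6c2∈{4}] r6c2's peers cover all but 4, so r6c2=4.
Step 2. [r3c2∈{1}] nothing but 1 survives at r3c2, so r3c2=1.
Step 3. [r4c4∈{4}] nothing but 4 survives at r4c4 ⇒ r4c4=4.
Step 4. [r6c5∈{2,5}] col 5 places 2 nowhere but r6c5, so r6c5=2.
Step 5. [r1c3∈{1,4}] 4 has one home in col 3: r1c3, so r1c3=4.
Step 6. [r5c3∈{1,2,5}] across col 3, 1 lands solely at r5c3, so r5c3=1.
Step 7. [r4c3∈{2,3}] across col 3, 2 lands solely at r4c3. So r4c3=2.
Step 8. [r4c5∈{1}] r4c5's peers cover all but 1, so r4c5=1.
Step 9. [r5c4∈{5}] nothing but 5 survives at r5c4. So r5c4=5.
Step 10. [r1c1∈{1}] only 1 remains possible at r1c1 ⇒ r1c1=1.
Step 11. [r5c1∈{2}] r5c1 has the single candidate 2 ⇒ r5c1=2.
Step 12. [r4c1∈{3}] r4c1 is down to just 3, so r4c1=3.
Step 13. [r2c3∈{3}] r2c3 is down to just 3 ⇒ r2c3=3.
Step 14. [r6c3∈{5}] r6c3's peers cover all but 5. So r6c3=5.
Step 15. [r5c6∈{4}] r5c6 is down to just 4, so r5c6=4.
Step 16. [r1c2∈{6}] r1c2's peers cover all but 6, so r1c2=6.
Step 17. [r4c6∈{6}] r4c6 is down to just 6. So r4c6=6.
Step 18. [r6c6∈{3}] only 3 remains possible at r6c6. So r6c6=3.
Step 19. [r3c1∈{4}] r3c1 has the single candidate 4 ⇒ r3c1=4.
Step 20. [r3c5∈{5}] r3c5 is down to just 5. So r3c5=5.

Answer: 1 6 4 2 3 5 / 5 2 3 6 4 1 / 4 1 6 3 5 2 / 3 5 2 4 1 6 / 2 3 1 5 6 4 / 6 4 5 1 2 3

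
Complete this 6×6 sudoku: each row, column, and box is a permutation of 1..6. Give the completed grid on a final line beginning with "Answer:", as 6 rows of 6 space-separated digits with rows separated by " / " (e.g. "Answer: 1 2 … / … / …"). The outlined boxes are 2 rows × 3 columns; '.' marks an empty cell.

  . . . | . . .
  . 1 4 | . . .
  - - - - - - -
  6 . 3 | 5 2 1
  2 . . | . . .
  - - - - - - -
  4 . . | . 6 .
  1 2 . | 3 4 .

Step 1. [r5c3∈{5}] r5c3 has the single candidate 5 ⇒ r5c3=5.
Step 2. [r1c2∈{3,5,6}] r1c2 is the only open cell in col 2 admitting 6. So r1c2=6.
Step 3. [r4c5∈{3}] r4c5's peers cover all but 3 ⇒ r4c5=3.
Step 4. [r2c5∈{5}] only 5 remains possible at r2c5 ⇒ r2c5=5.
Step 5. [r5c6∈{2}] r5c6 is down to just 2 ⇒ r5c6=2.
Step 6. [r2c4∈{2,6}] in row 2, 2 fits only at r2c4 ⇒ r2c4=2.
Step 7. [r4c4∈{4,6}] 6 has one home in col 4: r4c4. So r4c4=6.
Step 8. [r1c4∈{1,4}] in col 4, 4 fits only at r1c4, so r1c4=4.
Step 9. [r1c6∈{3}] only 3 remains possible at r1c6. So r1c6=3.
Step 10. [r4c6∈{4}] nothing but 4 survives at r4c6, so r4c6=4.
Step 11. [r2c6∈{6}] r2c6 has the single candidate 6, so r2c6=6.
Step 12. [r6c6∈{5}] only 5 remains possible at r6c6. So r6c6=5.
Step 13. [r6c3∈{6}] r6c3 is down to just 6. So r6c3=6.
Step 14. [r2c1∈{3}] r2c1's peers cover all but 3. So r2c1=3.
Step 15. [r1c5∈{1}] only 1 remains possible at r1c5 ⇒ r1c5=1.
Step 16. [r1c3∈{2}] only 2 remains possible at r1c3. So r1c3=2.
Step 17. [r4c3∈{1}] r4c3 is down to just 1. So r4c3=1.
Step 18. [r5c4∈{1}] r5c4 has the single candidate 1 ⇒ r5c4=1.
Step 19. [r4c2∈{5}] r4c2's peers cover all but 5 ⇒ r4c2=5.
Step 20. [r1c1∈{5}] r1c1's peers cover all but 5. So r1c1=5.
Step 21. [r5c2∈{3}] only 3 remains possible at r5c2, so r5c2=3.
Step 22. [r3c2∈{4}] r3c2 has the single candidate 4. So r3c2=4.

Answer: 5 6 2 4 1 3 / 3 1 4 2 5 6 / 6 4 3 5 2 1 / 2 5 1 6 3 4 / 4 3 5 1 6 2 / 1 2 6 3 4 5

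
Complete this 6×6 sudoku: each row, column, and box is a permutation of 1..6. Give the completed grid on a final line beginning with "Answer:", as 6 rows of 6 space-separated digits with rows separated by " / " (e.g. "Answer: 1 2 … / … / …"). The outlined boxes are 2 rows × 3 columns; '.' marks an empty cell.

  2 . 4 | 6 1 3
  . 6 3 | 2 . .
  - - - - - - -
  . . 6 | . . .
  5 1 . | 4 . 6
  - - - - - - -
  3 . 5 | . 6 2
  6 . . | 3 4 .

Step 1. [r4c3∈{2}] r4c3 has the single candidate 2, so r4c3=2.
Step 2. [r6c6∈{1,5}] r6c6 is the only open cell in row 6 admitting 5. So r6c6=5.
Step 3. [r3c2∈{3,4}] across col 2, 3 lands solely at r3c2 ⇒ r3c2=3.
Step 4. [r3c4∈{1,5}] r3c4 is the only open cell in col 4 admitting 5 ⇒ r3c4=5.
Step 5. [r4c5∈{3}] r4c5 is down to just 3, so r4c5=3.
Step 6. [r6c3∈{1}] r6c3 has the single candidate 1 ⇒ r6c3=1.
Step 7. [r5c4∈{1}] nothing but 1 survives at r5c4. So r5c4=1.
Step 8. [r3c1∈{4}] r3c1 is down to just 4 ⇒ r3c1=4.
Step 9. [r1c2∈{5}] r1c2's peers cover all but 5 ⇒ r1c2=5.
Step 10. [r3c6∈{1}] r3c6 is down to just 1. So r3c6=1.
Step 11. [r6c2∈{2}] r6c2's peers cover all but 2. So r6c2=2.
Step 12. [r3c5∈{2}] nothing but 2 survives at r3c5. So r3c5=2.
Step 13. [r2c1∈{1}] r2c1 has the single candidate 1, so r2c1=1.
Step 14. [r2c5∈{5}] r2c5 has the single candidate 5, so r2c5=5.
Step 15. [r5c2∈{4}] r5c2 has the single candidate 4, so r5c2=4.
Step 16. [r2c6∈{4}] r2c6 is down to just 4. So r2c6=4.

Answer: 2 5 4 6 1 3 / 1 6 3 2 5 4 / 4 3 6 5 2 1 / 5 1 2 4 3 6 / 3 4 5 1 6 2 / 6 2 1 3 4 5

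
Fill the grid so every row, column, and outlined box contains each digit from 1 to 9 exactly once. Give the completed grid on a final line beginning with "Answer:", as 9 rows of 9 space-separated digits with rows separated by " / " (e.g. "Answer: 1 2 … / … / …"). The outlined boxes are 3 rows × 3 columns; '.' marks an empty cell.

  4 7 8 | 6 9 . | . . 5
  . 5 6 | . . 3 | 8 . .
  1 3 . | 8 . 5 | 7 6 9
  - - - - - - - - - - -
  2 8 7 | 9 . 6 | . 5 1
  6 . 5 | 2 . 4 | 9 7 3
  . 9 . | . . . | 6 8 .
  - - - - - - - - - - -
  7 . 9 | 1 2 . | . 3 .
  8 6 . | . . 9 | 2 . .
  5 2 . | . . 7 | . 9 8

Step 1. [r6c3∈{1,3,4}] box 4 places 4 nowhere but r6c3, so r6c3=4.
Step 2. [r4c5∈{3}] r4c5 is down to just 3 ⇒ r4c5=3.
Step 3. [r3c5∈{4}] nothing but 4 survives at r3c5. So r3c5=4.
Step 4. [r6c6∈{1}] nothing but 1 survives at r6c6. So r6c6=1.
Step 5. [r4c7∈{4}] r4c7 is down to just 4. So r4c7=4.
Step 6. [r9c7∈{1}] r9c7's peers cover all but 1 ⇒ r9c7=1.
Step 7. [r8c8∈{4}] r8c8's peers cover all but 4 ⇒ r8c8=4.
Step 8. [r9c3∈{3}] only 3 remains possible at r9c3, so r9c3=3.
Step 9. [r8c5∈{5}] nothing but 5 survives at r8c5, so r8c5=5.
Step 10. [r2c4∈{7}] only 7 remains possible at r2c4. So r2c4=7.
Step 11. [r1c8∈{1,2}] row 1 places 1 nowhere but r1c8, so r1c8=1.
Step 12. [r6c9∈{2}] r6c9 is down to just 2, so r6c9=2.
Step 13. [r2c9∈{4}] only 4 remains possible at r2c9, so r2c9=4.
Step 14. [r6c4∈{5}] only 5 remains possible at r6c4. So r6c4=5.
Step 15. [r8c4∈{3}] nothing but 3 survives at r8c4, so r8c4=3.
Step 16. [r8c9∈{7}] nothing but 7 survives at r8c9 ⇒ r8c9=7.
Step 17. [r9c5∈{6}] nothing but 6 survives at r9c5. So r9c5=6.
Step 18. [r5c5∈{8}] only 8 remains possible at r5c5 ⇒ r5c5=8.
Step 19. [r6c1∈{3}] only 3 remains possible at r6c1. So r6c1=3.
Step 20. [r9c4∈{4}] r9c4 is down to just 4. So r9c4=4.
Step 21. [r3c3∈{2}] r3c3's peers cover all but 2 ⇒ r3c3=2.
Step 22. [r1c7∈{3}] r1c7 is down to just 3, so r1c7=3.
Step 23. [r5c2∈{1}] only 1 remains possible at r5c2, so r5c2=1.
Step 24. [r2c1∈{9}] nothing but 9 survives at r2c1 ⇒ r2c1=9.
Step 25. [r7c7∈{5}] r7c7 has the single candidate 5 ⇒ r7c7=5.
Step 26. [r2c5∈{1}] nothing but 1 survives at r2c5, so r2c5=1.
Step 27. [r2c8∈{2}] r2c8 is down to just 2 ⇒ r2c8=2.
Step 28. [r6c5∈{7}] only 7 remains possible at r6c5. So r6c5=7.
Step 29. [r8c3∈{1}] r8c3 has the single candidate 1 ⇒ r8c3=1.
Step 30. [r7c2∈{4}] r7c2 is down to just 4, so r7c2=4.
Step 31. [r7c9∈{6}] r7c9 is down to just 6, so r7c9=6.
Step 32. [r7c6∈{8}] nothing but 8 survives at r7c6. So r7c6=8.
Step 33. [r1c6∈{2}] r1c6 is down to just 2, so r1c6=2.

Answer: 4 7 8 6 9 2 3 1 5 / 9 5 6 7 1 3 8 2 4 / 1 3 2 8 4 5 7 6 9 / 2 8 7 9 3 6 4 5 1 / 6 1 5 2 8 4 9 7 3 / 3 9 4 5 7 1 6 8 2 / 7 4 9 1 2 8 5 3 6 / 8 6 1 3 5 9 2 4 7 / 5 2 3 4 6 7 1 9 8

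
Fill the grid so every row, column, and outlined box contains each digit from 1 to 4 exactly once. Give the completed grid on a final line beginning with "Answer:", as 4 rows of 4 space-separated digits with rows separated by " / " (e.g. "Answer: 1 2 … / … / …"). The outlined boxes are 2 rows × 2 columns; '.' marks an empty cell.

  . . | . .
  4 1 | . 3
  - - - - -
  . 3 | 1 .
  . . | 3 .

Step 1. [r1c2∈{2}] r1c2 has the single candidate 2. So r1c2=2.
Step 2. [r3c4∈{2,4}] 4 has one home in row 3: r3c4. So r3c4=4.
Step 3. [r3c1∈{2}] r3c1 has the single candidate 2, so r3c1=2.
Step 4. [r1c4∈{1}] r1c4 is down to just 1. So r1c4=1.
Step 5. [r1c3∈{4}] r1c3 has the single candidate 4. So r1c3=4.
Step 6. [r1c1∈{3}] r1c1's peers cover all but 3, so r1c1=3.
Step 7. [r4c1∈{1}] only 1 remains possible at r4c1, so r4c1=1.
Step 8. [r2c3∈{2}] r2c3's peers cover all but 2 ⇒ r2c3=2.
Step 9. [r4c4∈{2}] nothing but 2 survives at r4c4. So r4c4=2.
Step 10. [r4c2∈{4}] r4c2 has the single candidate 4, so r4c2=4.

Answer: 3 2 4 1 / 4 1 2 3 / 2 3 1 4 / 1 4 3 2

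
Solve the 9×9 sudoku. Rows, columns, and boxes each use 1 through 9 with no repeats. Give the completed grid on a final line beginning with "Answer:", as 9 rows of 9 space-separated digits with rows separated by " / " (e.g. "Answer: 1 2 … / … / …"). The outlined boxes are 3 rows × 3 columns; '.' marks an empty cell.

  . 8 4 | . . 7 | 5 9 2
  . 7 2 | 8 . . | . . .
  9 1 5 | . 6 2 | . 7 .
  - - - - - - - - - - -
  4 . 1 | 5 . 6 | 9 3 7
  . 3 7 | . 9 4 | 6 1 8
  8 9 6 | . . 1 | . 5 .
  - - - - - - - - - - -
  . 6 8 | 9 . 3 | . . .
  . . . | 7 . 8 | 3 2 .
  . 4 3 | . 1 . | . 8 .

Step 1. [r8c9∈{1,4,5,6,9}] row 8 places 6 nowhere but r8c9. So r8c9=6.
Step 2. [r9c6∈{5}] r9c6's peers cover all but 5. So r9c6=5.
Step 3. [r5c4∈{2}] only 2 remains possible at r5c4 ⇒ r5c4=2.
Step 4. [r1c5∈{3}] r1c5 has the single candidate 3, so r1c5=3.
Step 5. [r6c9∈{4}] r6c9's peers cover all but 4. So r6c9=4.
Step 6. [r7c8∈{4}] r7c8 has the single candidate 4, so r7c8=4.
Step 7. [r9c7∈{7}] r9c7 is down to just 7 ⇒ r9c7=7.
Step 8. [r7c7∈{1}] only 1 remains possible at r7c7. So r7c7=1.
Step 9. [r2c1∈{3,6}] across col 1, 3 lands solely at r2c1. So r2c1=3.
Step 10. [r2c7∈{4}] r2c7's peers cover all but 4, so r2c7=4.
Step 11. [r8c2∈{5}] r8c2's peers cover all but 5. So r8c2=5.
Step 12. [r7c1∈{2,7}] row 7 places 7 nowhere but r7c1. So r7c1=7.
Step 13. [r7c5∈{2}] only 2 remains possible at r7c5, so r7c5=2.
Step 14. [r4c2∈{2}] r4c2 is down to just 2 ⇒ r4c2=2.
Step 15. [r4c5∈{8}] nothing but 8 survives at r4c5. So r4c5=8.
Step 16. [r8c3∈{9}] only 9 remains possible at r8c3 ⇒ r8c3=9.
Step 17. [r8c5∈{4}] r8c5 has the single candidate 4, so r8c5=4.
Step 18. [r3c7∈{8}] r3c7's peers cover all but 8, so r3c7=8.
Step 19. [r2c8∈{6}] r2c8's peers cover all but 6. So r2c8=6.
Step 20. [r7c9∈{5}] only 5 remains possible at r7c9, so r7c9=5.
Step 21. [r9c4∈{6}] r9c4 has the single candidate 6, so r9c4=6.
Step 22. [r2c6∈{9}] r2c6 is down to just 9 ⇒ r2c6=9.
Step 23. [r2c5∈{5}] only 5 remains possible at r2c5, so r2c5=5.
Step 24. [r8c1∈{1}] only 1 remains possible at r8c1, so r8c1=1.
Step 25. [r6c7∈{2}] r6c7's peers cover all but 2 ⇒ r6c7=2.
Step 26. [r9c1∈{2}] r9c1's peers cover all but 2. So r9c1=2.
Step 27. [r5c1∈{5}] r5c1 is down to just 5, so r5c1=5.
Step 28. [r6c4∈{3}] r6c4 is down to just 3 ⇒ r6c4=3.
Step 29. [r3c9∈{3}] only 3 remains possible at r3c9, so r3c9=3.
Step 30. [r3c4∈{4}] only 4 remains possible at r3c4 ⇒ r3c4=4.
Step 31. [r1c1∈{6}] nothing but 6 survives at r1c1 ⇒ r1c1=6.
Step 32. [r1c4∈{1}] only 1 remains possible at r1c4 ⇒ r1c4=1.
Step 33. [r2c9∈{1}] r2c9 has the single candidate 1 ⇒ r2c9=1.
Step 34. [r6c5∈{7}] r6c5 is down to just 7. So r6c5=7.
Step 35. [r9c9∈{9}] r9c9's peers cover all but 9, so r9c9=9.

Answer: 6 8 4 1 3 7 5 9 2 / 3 7 2 8 5 9 4 6 1 / 9 1 5 4 6 2 8 7 3 / 4 2 1 5 8 6 9 3 7 / 5 3 7 2 9 4 6 1 8 / 8 9 6 3 7 1 2 5 4 / 7 6 8 9 2 3 1 4 5 / 1 5 9 7 4 8 3 2 6 / 2 4 3 6 1 5 7 8 9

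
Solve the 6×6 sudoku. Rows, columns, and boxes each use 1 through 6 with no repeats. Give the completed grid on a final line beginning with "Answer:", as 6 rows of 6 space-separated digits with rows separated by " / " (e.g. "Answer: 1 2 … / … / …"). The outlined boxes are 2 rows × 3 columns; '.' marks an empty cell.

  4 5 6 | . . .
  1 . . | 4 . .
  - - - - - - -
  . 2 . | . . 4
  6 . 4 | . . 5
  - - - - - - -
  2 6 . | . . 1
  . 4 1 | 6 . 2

Step 1. [r2c5∈{2,3,5,6}] 5 has one home in row 2: r2c5. So r2c5=5.
Step 2. [r6c5∈{3}] r6c5 has the single candidate 3. So r6c5=3.
Step 3. [r3c1∈{3,5}] across col 1, 3 lands solely at r3c1. So r3c1=3.
Step 4. [r3c4∈{1}] r3c4 is down to just 1. So r3c4=1.
Step 5. [r1c6∈{3}] r1c6's peers cover all but 3. So r1c6=3.
Step 6. [r4c5∈{2}] r4c5 has the single candidate 2. So r4c5=2.
Step 7. [r5c3∈{3,5}] across row 5, 3 lands solely at r5c3. So r5c3=3.
Step 8. [r3c3∈{5}] r3c3 has the single candidate 5 ⇒ r3c3=5.
Step 9. [r3c5∈{6}] r3c5 is down to just 6. So r3c5=6.
Step 10. [r1c4∈{2}] r1c4 is down to just 2, so r1c4=2.
Step 11. [r1c5∈{1}] r1c5 has the single candidate 1 ⇒ r1c5=1.
Step 12. [r2c3∈{2}] r2c3's peers cover all but 2, so r2c3=2.
Step 13. [r5c4∈{5}] r5c4 has the single candidate 5 ⇒ r5c4=5.
Step 14. [r2c2∈{3}] r2c2 is down to just 3. So r2c2=3.
Step 15. [r4c4∈{3}] r4c4 is down to just 3, so r4c4=3.
Step 16. [r2c6∈{6}] nothing but 6 survives at r2c6, so r2c6=6.
Step 17. [r4c2∈{1}] only 1 remains possible at r4c2. So r4c2=1.
Step 18. [r5c5∈{4}] r5c5 has the single candidate 4. So r5c5=4.
Step 19. [r6c1∈{5}] r6c1's peers cover all but 5, so r6c1=5.

Answer: 4 5 6 2 1 3 / 1 3 2 4 5 6 / 3 2 5 1 6 4 / 6 1 4 3 2 5 / 2 6 3 5 4 1 / 5 4 1 6 3 2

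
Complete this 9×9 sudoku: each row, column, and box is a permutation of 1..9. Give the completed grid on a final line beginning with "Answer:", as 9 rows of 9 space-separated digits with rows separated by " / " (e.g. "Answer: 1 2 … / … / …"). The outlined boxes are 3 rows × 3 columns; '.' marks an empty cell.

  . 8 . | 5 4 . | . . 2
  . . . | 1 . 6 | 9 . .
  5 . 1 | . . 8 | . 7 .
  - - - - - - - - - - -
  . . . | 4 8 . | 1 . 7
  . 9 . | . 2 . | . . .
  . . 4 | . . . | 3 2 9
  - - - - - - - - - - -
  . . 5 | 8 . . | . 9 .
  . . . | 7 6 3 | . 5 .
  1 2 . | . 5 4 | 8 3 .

Step 1. [r1c7∈{6}] nothing but 6 survives at r1c7, so r1c7=6.
Step 2. [r8c2∈{4}] nothing but 4 survives at r8c2 ⇒ r8c2=4.
Step 3. [r9c3∈{6,7,9}] r9c3 is the only open cell in row 9 admitting 7 ⇒ r9c3=7.
Step 4. [r2c1∈{2,3,4,7}] across col 1, 4 lands solely at r2c1. So r2c1=4.
Step 5. [r6c1∈{6,7,8}] r6c1 is the only open cell in row 6 admitting 8, so r6c1=8.
Step 6. [r6c2∈{1,5,6,7}] col 2 places 1 nowhere but r6c2, so r6c2=1.
Step 7. [r4c8∈{6}] nothing but 6 survives at r4c8, so r4c8=6.
Step 8. [r5c1∈{3,6,7}] across box 4, 7 lands solely at r5c1, so r5c1=7.
Step 9. [r5c4∈{3,6}] 3 has one home in box 5: r5c4, so r5c4=3.
Step 10. [r2c9∈{3,5,8}] row 2 places 5 nowhere but r2c9, so r2c9=5.
Step 11. [r3c9∈{3,4}] across col 9, 3 lands solely at r3c9. So r3c9=3.
Step 12. [r6c6∈{5,7}] row 6 places 5 nowhere but r6c6, so r6c6=5.
Step 13. [r7c1∈{3,6}] across col 1, 6 lands solely at r7c1. So r7c1=6.
Step 14. [r2c5∈{3,7}] col 5 places 3 nowhere but r2c5, so r2c5=3.
Step 15. [r5c8∈{4,8}] r5c8 is the only open cell in col 8 admitting 4 ⇒ r5c8=4.
Step 16. [r4c1∈{2,3}] in col 1, 2 fits only at r4c1, so r4c1=2.
Step 17. [r7c7∈{2,4,7}] in row 7, 7 fits only at r7c7 ⇒ r7c7=7.
Step 18. [r1c1∈{3,9}] in col 1, 3 fits only at r1c1. So r1c1=3.
Step 19. [r1c3∈{9}] nothing but 9 survives at r1c3. So r1c3=9.
Step 20. [r7c5∈{1}] nothing but 1 survives at r7c5. So r7c5=1.
Step 21. [r9c4∈{9}] r9c4's peers cover all but 9. So r9c4=9.
Step 22. [r4c3∈{3}] nothing but 3 survives at r4c3, so r4c3=3.
Step 23. [r4c6∈{9}] r4c6 has the single candidate 9, so r4c6=9.
Step 24. [r9c9∈{6}] r9c9 has the single candidate 6. So r9c9=6.
Step 25. [r5c3∈{6}] r5c3 has the single candidate 6. So r5c3=6.
Step 26. [r6c5∈{7}] r6c5 is down to just 7. So r6c5=7.
Step 27. [r6c4∈{6}] r6c4's peers cover all but 6. So r6c4=6.
Step 28. [r3c4∈{2}] r3c4's peers cover all but 2, so r3c4=2.
Step 29. [r3c2∈{6}] only 6 remains possible at r3c2 ⇒ r3c2=6.
Step 30. [r2c2∈{7}] only 7 remains possible at r2c2. So r2c2=7.
Step 31. [r2c3∈{2}] nothing but 2 survives at r2c3 ⇒ r2c3=2.
Step 32. [r7c6∈{2}] only 2 remains possible at r7c6 ⇒ r7c6=2.
Step 33. [r5c7∈{5}] r5c7's peers cover all but 5. So r5c7=5.
Step 34. [r4c2∈{5}] r4c2's peers cover all but 5, so r4c2=5.
Step 35. [r1c6∈{7}] r1c6's peers cover all but 7. So r1c6=7.
Step 36. [r1c8∈{1}] r1c8's peers cover all but 1, so r1c8=1.
Step 37. [r8c3∈{8}] nothing but 8 survives at r8c3. So r8c3=8.
Step 38. [r7c9∈{4}] r7c9 has the single candidate 4. So r7c9=4.
Step 39. [r5c6∈{1}] nothing but 1 survives at r5c6, so r5c6=1.
Step 40. [r3c5∈{9}] only 9 remains possible at r3c5 ⇒ r3c5=9.
Step 41. [r3c7∈{4}] only 4 remains possible at r3c7 ⇒ r3c7=4.
Step 42. [r2c8∈{8}] nothing but 8 survives at r2c8 ⇒ r2c8=8.
Step 43. [r5c9∈{8}] r5c9's peers cover all but 8. So r5c9=8.
Step 44. [r8c9∈{1}] only 1 remains possible at r8c9. So r8c9=1.
Step 45. [r8c7∈{2}] r8c7 has the single candidate 2, so r8c7=2.
Step 46. [r8c1∈{9}] r8c1 is down to just 9. So r8c1=9.
Step 47. [r7c2∈{3}] nothing but 3 survives at r7c2. So r7c2=3.

Answer: 3 8 9 5 4 7 6 1 2 / 4 7 2 1 3 6 9 8 5 / 5 6 1 2 9 8 4 7 3 / 2 5 3 4 8 9 1 6 7 / 7 9 6 3 2 1 5 4 8 / 8 1 4 6 7 5 3 2 9 / 6 3 5 8 1 2 7 9 4 / 9 4 8 7 6 3 2 5 1 / 1 2 7 9 5 4 8 3 6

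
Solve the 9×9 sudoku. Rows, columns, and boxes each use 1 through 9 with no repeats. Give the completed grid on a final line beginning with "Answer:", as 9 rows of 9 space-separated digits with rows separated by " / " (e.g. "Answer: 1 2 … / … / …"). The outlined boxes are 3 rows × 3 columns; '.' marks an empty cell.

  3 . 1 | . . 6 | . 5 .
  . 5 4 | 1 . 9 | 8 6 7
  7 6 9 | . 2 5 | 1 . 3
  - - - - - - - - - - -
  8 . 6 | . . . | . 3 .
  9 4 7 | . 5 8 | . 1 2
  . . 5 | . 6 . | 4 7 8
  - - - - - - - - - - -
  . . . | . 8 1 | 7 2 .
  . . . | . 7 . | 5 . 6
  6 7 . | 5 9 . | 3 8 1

Step 1. [r6c2∈{1,2,3}] across box 4, 3 lands solely at r6c2, so r6c2=3.
Step 2. [r6c6∈{2}] r6c6 has the single candidate 2, so r6c6=2.
Step 3. [r8c4∈{2,3,4}] in col 4, 2 fits only at r8c4. So r8c4=2.
Step 4. [r1c5∈{4}] nothing but 4 survives at r1c5 ⇒ r1c5=4.
Step 5. [r7c9∈{4,9}] in col 9, 4 fits only at r7c9. So r7c9=4.
Step 6. [r8c6∈{3,4}] in col 6, 3 fits only at r8c6 ⇒ r8c6=3.
Step 7. [r4c4∈{4,7,9}] across col 4, 4 lands solely at r4c4, so r4c4=4.
Step 8. [r1c2∈{2,8}] across box 1, 8 lands solely at r1c2, so r1c2=8.
Step 9. [r6c1∈{1}] only 1 remains possible at r6c1. So r6c1=1.
Step 10. [r1c9∈{9}] r1c9's peers cover all but 9, so r1c9=9.
Step 11. [r8c8∈{9}] r8c8 is down to just 9. So r8c8=9.
Step 12. [r7c1∈{5}] r7c1's peers cover all but 5 ⇒ r7c1=5.
Step 13. [r7c4∈{6}] r7c4 is down to just 6 ⇒ r7c4=6.
Step 14. [r1c4∈{7}] nothing but 7 survives at r1c4 ⇒ r1c4=7.
Step 15. [r3c4∈{8}] r3c4's peers cover all but 8, so r3c4=8.
Step 16. [r6c4∈{9}] only 9 remains possible at r6c4. So r6c4=9.
Step 17. [r9c6∈{4}] r9c6 is down to just 4. So r9c6=4.
Step 18. [r7c3∈{3}] nothing but 3 survives at r7c3, so r7c3=3.
Step 19. [r4c9∈{5}] r4c9 has the single candidate 5. So r4c9=5.
Step 20. [r4c2∈{2}] r4c2 is down to just 2. So r4c2=2.
Step 21. [r5c4∈{3}] nothing but 3 survives at r5c4, so r5c4=3.
Step 22. [r8c1∈{4}] r8c1 is down to just 4. So r8c1=4.
Step 23. [r8c3∈{8}] only 8 remains possible at r8c3. So r8c3=8.
Step 24. [r4c5∈{1}] nothing but 1 survives at r4c5. So r4c5=1.
Step 25. [r1c7∈{2}] r1c7's peers cover all but 2, so r1c7=2.
Step 26. [r2c5∈{3}] r2c5 is down to just 3. So r2c5=3.
Step 27. [r7c2∈{9}] r7c2 has the single candidate 9, so r7c2=9.
Step 28. [r8c2∈{1}] nothing but 1 survives at r8c2, so r8c2=1.
Step 29. [r9c3∈{2}] r9c3's peers cover all but 2. So r9c3=2.
Step 30. [r3c8∈{4}] r3c8 has the single candidate 4. So r3c8=4.
Step 31. [r4c6∈{7}] only 7 remains possible at r4c6. So r4c6=7.
Step 32. [r4c7∈{9}] nothing but 9 survives at r4c7. So r4c7=9.
Step 33. [r5c7∈{6}] r5c7 is down to just 6 ⇒ r5c7=6.
Step 34. [r2c1∈{2}] only 2 remains possible at r2c1. So r2c1=2.

Answer: 3 8 1 7 4 6 2 5 9 / 2 5 4 1 3 9 8 6 7 / 7 6 9 8 2 5 1 4 3 / 8 2 6 4 1 7 9 3 5 / 9 4 7 3 5 8 6 1 2 / 1 3 5 9 6 2 4 7 8 / 5 9 3 6 8 1 7 2 4 / 4 1 8 2 7 3 5 9 6 / 6 7 2 5 9 4 3 8 1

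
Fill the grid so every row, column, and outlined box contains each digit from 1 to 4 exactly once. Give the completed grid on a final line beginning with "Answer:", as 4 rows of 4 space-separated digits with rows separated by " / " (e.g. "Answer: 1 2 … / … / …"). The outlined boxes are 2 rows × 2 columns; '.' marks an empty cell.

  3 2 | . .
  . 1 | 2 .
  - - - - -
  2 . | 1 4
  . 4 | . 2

Step 1. [r2c1∈{4}] r2c1 is down to just 4, so r2c1=4.
Step 2. [r1c3∈{4}] nothing but 4 survives at r1c3, so r1c3=4.
Step 3. [r4c1∈{1}] only 1 remains possible at r4c1. So r4c1=1.
Step 4. [r1c4∈{1}] only 1 remains possible at r1c4, so r1c4=1.
Step 5. [r4c3∈{3}] only 3 remains possible at r4c3. So r4c3=3.
Step 6. [r2c4∈{3}] nothing but 3 survives at r2c4 ⇒ r2c4=3.
Step 7. [r3c2∈{3}] r3c2 is down to just 3. So r3c2=3.

Answer: 3 2 4 1 / 4 1 2 3 / 2 3 1 4 / 1 4 3 2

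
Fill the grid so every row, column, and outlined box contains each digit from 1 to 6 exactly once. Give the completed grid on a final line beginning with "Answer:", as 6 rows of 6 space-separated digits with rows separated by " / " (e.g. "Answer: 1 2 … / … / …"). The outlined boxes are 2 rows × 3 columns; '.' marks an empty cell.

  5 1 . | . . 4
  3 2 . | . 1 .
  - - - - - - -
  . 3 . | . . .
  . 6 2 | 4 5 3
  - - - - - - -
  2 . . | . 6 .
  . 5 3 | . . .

Step 1. [r3c5∈{2}] only 2 remains possible at r3c5 ⇒ r3c5=2.
Step 2. [r1c4∈{2,3,6}] row 1 places 2 nowhere but r1c4 ⇒ r1c4=2.
Step 3. [r6c4∈{1}] nothing but 1 survives at r6c4, so r6c4=1.
Step 4. [r3c6∈{1,6}] across col 6, 1 lands solely at r3c6, so r3c6=1.
Step 5. [r2c3∈{4,6}] 4 has one home in row 2: r2c3, so r2c3=4.
Step 6. [r2c6∈{5,6}] col 6 places 6 nowhere but r2c6, so r2c6=6.
Step 7. [r6c5∈{4}] r6c5 is down to just 4 ⇒ r6c5=4.
Step 8. [r5c6∈{5}] r5c6 is down to just 5 ⇒ r5c6=5.
Step 9. [r3c4∈{6}] only 6 remains possible at r3c4 ⇒ r3c4=6.
Step 10. [r4c1∈{1}] r4c1 is down to just 1 ⇒ r4c1=1.
Step 11. [r2c4∈{5}] only 5 remains possible at r2c4 ⇒ r2c4=5.
Step 12. [r3c3∈{5}] r3c3 is down to just 5 ⇒ r3c3=5.
Step 13. [r5c2∈{4}] nothing but 4 survives at r5c2 ⇒ r5c2=4.
Step 14. [r6c6∈{2}] nothing but 2 survives at r6c6 ⇒ r6c6=2.
Step 15. [r5c4∈{3}] nothing but 3 survives at r5c4. So r5c4=3.
Step 16. [r1c3∈{6}] r1c3's peers cover all but 6 ⇒ r1c3=6.
Step 17. [r3c1∈{4}] r3c1 has the single candidate 4, so r3c1=4.
Step 18. [r1c5∈{3}] r1c5 has the single candidate 3. So r1c5=3.
Step 19. [r6c1∈{6}] only 6 remains possible at r6c1 ⇒ r6c1=6.
Step 20. [r5c3∈{1}] r5c3's peers cover all but 1 ⇒ r5c3=1.

Answer: 5 1 6 2 3 4 / 3 2 4 5 1 6 / 4 3 5 6 2 1 / 1 6 2 4 5 3 / 2 4 1 3 6 5 / 6 5 3 1 4 2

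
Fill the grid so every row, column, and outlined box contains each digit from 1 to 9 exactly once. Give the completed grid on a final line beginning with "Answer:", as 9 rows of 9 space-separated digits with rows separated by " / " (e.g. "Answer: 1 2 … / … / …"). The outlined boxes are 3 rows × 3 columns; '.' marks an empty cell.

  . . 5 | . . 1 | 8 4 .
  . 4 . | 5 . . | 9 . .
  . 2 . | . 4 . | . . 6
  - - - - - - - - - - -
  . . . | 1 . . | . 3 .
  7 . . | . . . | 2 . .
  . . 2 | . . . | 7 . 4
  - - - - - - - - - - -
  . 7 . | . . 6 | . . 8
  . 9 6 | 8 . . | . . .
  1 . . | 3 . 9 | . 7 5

Step 1. [r9c5∈{2}] nothing but 2 survives at r9c5, so r9c5=2.
Step 2. [r4c9∈{9}] r4c9's peers cover all but 9. So r4c9=9.
Step 3. [r5c9∈{1}] r5c9 is down to just 1. So r5c9=1.
Step 4. [r7c4∈{4}] nothing but 4 survives at r7c4 ⇒ r7c4=4.
Step 5. [r7c3∈{3}] r7c3 is down to just 3 ⇒ r7c3=3.
Step 6. [r1c4∈{2,6,7,9}] 2 has one home in col 4: r1c4 ⇒ r1c4=2.
Step 7. [r3c4∈{7,9}] in col 4, 7 fits only at r3c4 ⇒ r3c4=7.
Step 8. [r1c5∈{3,6,9}] r1c5 is the only open cell in box 2 admitting 9. So r1c5=9.
Step 9. [r2c5∈{3,6,8}] box 2 places 6 nowhere but r2c5 ⇒ r2c5=6.
Step 10. [r7c7∈{1}] only 1 remains possible at r7c7 ⇒ r7c7=1.
Step 11. [r7c5∈{5}] r7c5 has the single candidate 5 ⇒ r7c5=5.
Step 12. [r8c8∈{2}] nothing but 2 survives at r8c8 ⇒ r8c8=2.
Step 13. [r9c2∈{8}] only 8 remains possible at r9c2 ⇒ r9c2=8.
Step 14. [r9c3∈{4}] nothing but 4 survives at r9c3, so r9c3=4.
Step 15. [r4c3∈{8}] r4c3 has the single candidate 8 ⇒ r4c3=8.
Step 16. [r5c6∈{3,4,5,8}] r5c6 is the only open cell in row 5 admitting 4 ⇒ r5c6=4.
Step 17. [r5c3∈{9}] nothing but 9 survives at r5c3, so r5c3=9.
Step 18. [r5c4∈{6}] r5c4's peers cover all but 6. So r5c4=6.
Step 19. [r6c8∈{5,6,8}] col 8 places 6 nowhere but r6c8, so r6c8=6.
Step 20. [r4c7∈{5}] r4c7's peers cover all but 5. So r4c7=5.
Step 21. [r3c7∈{3}] r3c7 is down to just 3. So r3c7=3.
Step 22. [r6c6∈{3,5,8}] across col 6, 5 lands solely at r6c6, so r6c6=5.
Step 23. [r6c1∈{3}] nothing but 3 survives at r6c1. So r6c1=3.
Step 24. [r4c5∈{7}] r4c5's peers cover all but 7. So r4c5=7.
Step 25. [r2c8∈{1}] r2c8 has the single candidate 1. So r2c8=1.
Step 26. [r2c1∈{8}] only 8 remains possible at r2c1, so r2c1=8.
Step 27. [r4c2∈{6}] r4c2 is down to just 6 ⇒ r4c2=6.
Step 28. [r2c9∈{2,7}] across row 2, 2 lands solely at r2c9. So r2c9=2.
Step 29. [r6c5∈{8}] only 8 remains possible at r6c5 ⇒ r6c5=8.
Step 30. [r9c7∈{6}] r9c7's peers cover all but 6 ⇒ r9c7=6.
Step 31. [r8c6∈{7}] only 7 remains possible at r8c6 ⇒ r8c6=7.
Step 32. [r7c8∈{9}] nothing but 9 survives at r7c8. So r7c8=9.
Step 33. [r3c1∈{9}] nothing but 9 survives at r3c1. So r3c1=9.
Step 34. [r3c6∈{8}] r3c6 has the single candidate 8. So r3c6=8.
Step 35. [r8c1∈{5}] nothing but 5 survives at r8c1 ⇒ r8c1=5.
Step 36. [r4c1∈{4}] only 4 remains possible at r4c1, so r4c1=4.
Step 37. [r1c9∈{7}] r1c9 is down to just 7. So r1c9=7.
Step 38. [r1c1∈{6}] nothing but 6 survives at r1c1. So r1c1=6.
Step 39. [r3c3∈{1}] r3c3 has the single candidate 1, so r3c3=1.
Step 40. [r6c2∈{1}] nothing but 1 survives at r6c2. So r6c2=1.
Step 41. [r2c3∈{7}] r2c3 is down to just 7 ⇒ r2c3=7.
Step 42. [r7c1∈{2}] nothing but 2 survives at r7c1 ⇒ r7c1=2.
Step 43. [r8c7∈{4}] nothing but 4 survives at r8c7. So r8c7=4.
Step 44. [r8c5∈{1}] r8c5's peers cover all but 1. So r8c5=1.
Step 45. [r5c8∈{8}] only 8 remains possible at r5c8. So r5c8=8.
Step 46. [r2c6∈{3}] r2c6 has the single candidate 3 ⇒ r2c6=3.
Step 47. [r5c5∈{3}] r5c5's peers cover all but 3. So r5c5=3.
Step 48. [r4c6∈{2}] r4c6 has the single candidate 2. So r4c6=2.
Step 49. [r8c9∈{3}] only 3 remains possible at r8c9 ⇒ r8c9=3.
Step 50. [r3c8∈{5}] r3c8 has the single candidate 5. So r3c8=5.
Step 51. [r5c2∈{5}] only 5 remains possible at r5c2, so r5c2=5.
Step 52. [r6c4∈{9}] r6c4 has the single candidate 9 ⇒ r6c4=9.
Step 53. [r1c2∈{3}] only 3 remains possible at r1c2. So r1c2=3.

Answer: 6 3 5 2 9 1 8 4 7 / 8 4 7 5 6 3 9 1 2 / 9 2 1 7 4 8 3 5 6 / 4 6 8 1 7 2 5 3 9 / 7 5 9 6 3 4 2 8 1 / 3 1 2 9 8 5 7 6 4 / 2 7 3 4 5 6 1 9 8 / 5 9 6 8 1 7 4 2 3 / 1 8 4 3 2 9 6 7 5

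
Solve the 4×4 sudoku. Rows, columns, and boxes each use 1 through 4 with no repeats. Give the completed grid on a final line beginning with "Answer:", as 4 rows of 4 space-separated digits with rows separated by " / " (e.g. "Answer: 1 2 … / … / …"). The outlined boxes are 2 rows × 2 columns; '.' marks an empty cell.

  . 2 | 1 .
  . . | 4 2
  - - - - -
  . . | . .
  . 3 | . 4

Step 1. [r4c1∈{1,2}] in row 4, 1 fits only at r4c1 ⇒ r4c1=1.
Step 2. [r3c1∈{2,4}] in col 1, 2 fits only at r3c1 ⇒ r3c1=2.
Step 3. [r1c4∈{3}] only 3 remains possible at r1c4. So r1c4=3.
Step 4. [r2c1∈{3}] r2c1's peers cover all but 3. So r2c1=3.
Step 5. [r2c2∈{1}] r2c2's peers cover all but 1, so r2c2=1.
Step 6. [r3c2∈{4}] r3c2 is down to just 4 ⇒ r3c2=4.
Step 7. [r3c4∈{1}] r3c4 is down to just 1, so r3c4=1.
Step 8. [r4c3∈{2}] only 2 remains possible at r4c3, so r4c3=2.
Step 9. [r1c1∈{4}] r1c1 is down to just 4. So r1c1=4.
Step 10. [r3c3∈{3}] r3c3 has the single candidate 3. So r3c3=3.

Answer: 4 2 1 3 / 3 1 4 2 / 2 4 3 1 / 1 3 2 4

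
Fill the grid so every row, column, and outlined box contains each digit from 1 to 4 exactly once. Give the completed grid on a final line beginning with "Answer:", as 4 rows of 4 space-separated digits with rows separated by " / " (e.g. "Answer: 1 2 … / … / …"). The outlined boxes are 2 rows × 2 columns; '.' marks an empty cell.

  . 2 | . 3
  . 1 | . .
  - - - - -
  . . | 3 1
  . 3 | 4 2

Step 1. [r1c1∈{4}] nothing but 4 survives at r1c1, so r1c1=4.
Step 2. [r3c1∈{2}] r3c1's peers cover all but 2 ⇒ r3c1=2.
Step 3. [r2c4∈{4}] r2c4 is down to just 4. So r2c4=4.
Step 4. [r2c3∈{2}] nothing but 2 survives at r2c3, so r2c3=2.
Step 5. [r1c3∈{1}] nothing but 1 survives at r1c3. So r1c3=1.
Step 6. [r3c2∈{4}] only 4 remains possible at r3c2 ⇒ r3c2=4.
Step 7. [r4c1∈{1}] r4c1 is down to just 1, so r4c1=1.
Step 8. [r2c1∈{3}] nothing but 3 survives at r2c1 ⇒ r2c1=3.

Answer: 4 2 1 3 / 3 1 2 4 / 2 4 3 1 / 1 3 4 2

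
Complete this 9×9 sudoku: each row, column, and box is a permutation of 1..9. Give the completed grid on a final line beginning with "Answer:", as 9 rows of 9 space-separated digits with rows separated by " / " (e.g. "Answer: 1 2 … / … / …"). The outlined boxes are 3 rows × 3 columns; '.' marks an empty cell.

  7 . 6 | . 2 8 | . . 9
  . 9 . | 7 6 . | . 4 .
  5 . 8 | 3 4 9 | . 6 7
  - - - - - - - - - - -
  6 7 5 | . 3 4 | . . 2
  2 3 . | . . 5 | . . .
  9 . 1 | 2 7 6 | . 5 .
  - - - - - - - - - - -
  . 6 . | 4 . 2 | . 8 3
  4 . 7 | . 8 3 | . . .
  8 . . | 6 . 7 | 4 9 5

Step 1. [r4c8∈{1}] only 1 remains possible at r4c8, so r4c8=1.
Step 2. [r8c4∈{1,5,9}] r8c4 is the only open cell in row 8 admitting 9, so r8c4=9.
Step 3. [r7c1∈{1}] r7c1 has the single candidate 1, so r7c1=1.
Step 4. [r2c7∈{1,2,3,5,8}] row 2 places 5 nowhere but r2c7, so r2c7=5.
Step 5. [r2c9∈{1,8}] across row 2, 8 lands solely at r2c9. So r2c9=8.
Step 6. [r2c3∈{2,3}] r2c3 is the only open cell in row 2 admitting 2 ⇒ r2c3=2.
Step 7. [r3c2∈{1}] r3c2 is down to just 1, so r3c2=1.
Step 8. [r1c7∈{1,3}] in box 3, 1 fits only at r1c7. So r1c7=1.
Step 9. [r4c7∈{8,9}] across row 4, 9 lands solely at r4c7 ⇒ r4c7=9.
Step 10. [r5c4∈{1,8}] across col 4, 1 lands solely at r5c4. So r5c4=1.
Step 11. [r5c7∈{6,7,8}] 8 has one home in row 5: r5c7, so r5c7=8.
Step 12. [r8c8∈{2}] r8c8 has the single candidate 2 ⇒ r8c8=2.
Step 13. [r6c9∈{4}] nothing but 4 survives at r6c9 ⇒ r6c9=4.
Step 14. [r5c9∈{6}] r5c9 has the single candidate 6, so r5c9=6.
Step 15. [r8c2∈{5}] r8c2's peers cover all but 5, so r8c2=5.
Step 16. [r2c1∈{3}] r2c1 is down to just 3. So r2c1=3.
Step 17. [r5c8∈{7}] r5c8 is down to just 7. So r5c8=7.
Step 18. [r6c7∈{3}] r6c7 is down to just 3. So r6c7=3.
Step 19. [r8c9∈{1}] only 1 remains possible at r8c9 ⇒ r8c9=1.
Step 20. [r9c2∈{2}] r9c2 is down to just 2 ⇒ r9c2=2.
Step 21. [r1c8∈{3}] nothing but 3 survives at r1c8. So r1c8=3.
Step 22. [r9c5∈{1}] nothing but 1 survives at r9c5. So r9c5=1.
Step 23. [r5c3∈{4}] r5c3 has the single candidate 4. So r5c3=4.
Step 24. [r3c7∈{2}] only 2 remains possible at r3c7 ⇒ r3c7=2.
Step 25. [r1c2∈{4}] r1c2 has the single candidate 4, so r1c2=4.
Step 26. [r7c7∈{7}] r7c7 has the single candidate 7 ⇒ r7c7=7.
Step 27. [r9c3∈{3}] r9c3's peers cover all but 3 ⇒ r9c3=3.
Step 28. [r4c4∈{8}] r4c4 is down to just 8, so r4c4=8.
Step 29. [r5c5∈{9}] r5c5 has the single candidate 9, so r5c5=9.
Step 30. [r8c7∈{6}] r8c7's peers cover all but 6, so r8c7=6.
Step 31. [r2c6∈{1}] nothing but 1 survives at r2c6 ⇒ r2c6=1.
Step 32. [r7c5∈{5}] r7c5 is down to just 5. So r7c5=5.
Step 33. [r7c3∈{9}] nothing but 9 survives at r7c3. So r7c3=9.
Step 34. [r6c2∈{8}] r6c2's peers cover all but 8 ⇒ r6c2=8.
Step 35. [r1c4∈{5}] only 5 remains possible at r1c4 ⇒ r1c4=5.

Answer: 7 4 6 5 2 8 1 3 9 / 3 9 2 7 6 1 5 4 8 / 5 1 8 3 4 9 2 6 7 / 6 7 5 8 3 4 9 1 2 / 2 3 4 1 9 5 8 7 6 / 9 8 1 2 7 6 3 5 4 / 1 6 9 4 5 2 7 8 3 / 4 5 7 9 8 3 6 2 1 / 8 2 3 6 1 7 4 9 5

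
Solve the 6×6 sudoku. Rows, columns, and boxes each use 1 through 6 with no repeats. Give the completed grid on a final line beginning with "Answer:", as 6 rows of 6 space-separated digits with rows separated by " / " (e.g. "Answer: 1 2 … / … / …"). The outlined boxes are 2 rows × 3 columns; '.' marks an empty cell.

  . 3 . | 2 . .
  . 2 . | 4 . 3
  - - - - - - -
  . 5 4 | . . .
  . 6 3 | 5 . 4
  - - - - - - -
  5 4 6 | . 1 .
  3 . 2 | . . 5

Step 1. [r3c4∈{1,3,6}] in col 4, 1 fits only at r3c4, so r3c4=1.
Step 2. [r4c1∈{1,2}] 1 has one home in row 4: r4c1, so r4c1=1.
Step 3. [r2c3∈{1,5}] in row 2, 1 fits only at r2c3, so r2c3=1.
Step 4. [r4c5∈{2}] r4c5's peers cover all but 2 ⇒ r4c5=2.
Step 5. [r2c1∈{6}] r2c1's peers cover all but 6 ⇒ r2c1=6.
Step 6. [r3c6∈{6}] r3c6 is down to just 6, so r3c6=6.
Step 7. [r1c5∈{5,6}] across row 1, 6 lands solely at r1c5 ⇒ r1c5=6.
Step 8. [r6c4∈{6}] r6c4 is down to just 6, so r6c4=6.
Step 9. [r5c4∈{3}] nothing but 3 survives at r5c4 ⇒ r5c4=3.
Step 10. [r1c3∈{5}] r1c3's peers cover all but 5 ⇒ r1c3=5.
Step 11. [r3c5∈{3}] r3c5 has the single candidate 3. So r3c5=3.
Step 12. [r5c6∈{2}] r5c6's peers cover all but 2 ⇒ r5c6=2.
Step 13. [r1c1∈{4}] r1c1 has the single candidate 4, so r1c1=4.
Step 14. [r1c6∈{1}] r1c6 has the single candidate 1. So r1c6=1.
Step 15. [r2c5∈{5}] r2c5 has the single candidate 5, so r2c5=5.
Step 16. [r3c1∈{2}] only 2 remains possible at r3c1. So r3c1=2.
Step 17. [r6c5∈{4}] r6c5 is down to just 4, so r6c5=4.
Step 18. [r6c2∈{1}] r6c2 is down to just 1 ⇒ r6c2=1.

Answer: 4 3 5 2 6 1 / 6 2 1 4 5 3 / 2 5 4 1 3 6 / 1 6 3 5 2 4 / 5 4 6 3 1 2 / 3 1 2 6 4 5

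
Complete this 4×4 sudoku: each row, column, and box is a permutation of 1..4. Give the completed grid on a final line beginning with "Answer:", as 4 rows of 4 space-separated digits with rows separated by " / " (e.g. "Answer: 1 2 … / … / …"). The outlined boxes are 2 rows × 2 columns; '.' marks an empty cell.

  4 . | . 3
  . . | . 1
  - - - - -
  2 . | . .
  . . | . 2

Step 1. [r4c1∈{1,3}] 1 has one home in col 1: r4c1, so r4c1=1.
Step 2. [r2c3∈{2,4}] across row 2, 4 lands solely at r2c3. So r2c3=4.
Step 3. [r4c2∈{3,4}] r4c2 is the only open cell in row 4 admitting 4 ⇒ r4c2=4.
Step 4. [r2c2∈{2,3}] row 2 places 2 nowhere but r2c2, so r2c2=2.
Step 5. [r4c3∈{3}] only 3 remains possible at r4c3 ⇒ r4c3=3.
Step 6. [r3c3∈{1}] only 1 remains possible at r3c3. So r3c3=1.
Step 7. [r3c4∈{4}] only 4 remains possible at r3c4 ⇒ r3c4=4.
Step 8. [r1c2∈{1}] nothing but 1 survives at r1c2. So r1c2=1.
Step 9. [r1c3∈{2}] r1c3 is down to just 2. So r1c3=2.
Step 10. [r2c1∈{3}] only 3 remains possible at r2c1. So r2c1=3.
Step 11. [r3c2∈{3}] r3c2's peers cover all but 3 ⇒ r3c2=3.

Answer: 4 1 2 3 / 3 2 4 1 / 2 3 1 4 / 1 4 3 2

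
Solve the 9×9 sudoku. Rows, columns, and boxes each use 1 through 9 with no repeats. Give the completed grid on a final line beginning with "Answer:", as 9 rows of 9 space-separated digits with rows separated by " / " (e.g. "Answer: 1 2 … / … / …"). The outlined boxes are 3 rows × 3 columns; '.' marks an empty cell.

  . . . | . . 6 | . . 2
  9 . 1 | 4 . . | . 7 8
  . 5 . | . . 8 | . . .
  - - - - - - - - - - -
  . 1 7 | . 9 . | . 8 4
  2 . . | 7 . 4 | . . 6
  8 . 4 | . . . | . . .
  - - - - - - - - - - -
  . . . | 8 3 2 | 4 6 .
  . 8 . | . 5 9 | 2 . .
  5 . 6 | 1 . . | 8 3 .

Step 1. [r8c8∈{1}] nothing but 1 survives at r8c8 ⇒ r8c8=1.
Step 2. [r6c6∈{1,3,5}] 1 has one home in col 6: r6c6. So r6c6=1.
Step 3. [r4c4∈{2,3,5,6}] across row 4, 2 lands solely at r4c4. So r4c4=2.
Step 4. [r3c9∈{1,3,9}] across col 9, 1 lands solely at r3c9 ⇒ r3c9=1.
Step 5. [r6c9∈{3,5,7,9}] 3 has one home in col 9: r6c9 ⇒ r6c9=3.
Step 6. [r4c7∈{5}] r4c7's peers cover all but 5. So r4c7=5.
Step 7. [r5c8∈{9}] nothing but 9 survives at r5c8. So r5c8=9.
Step 8. [r8c1∈{3,4,7}] across row 8, 4 lands solely at r8c1. So r8c1=4.
Step 9. [r5c2∈{3}] only 3 remains possible at r5c2. So r5c2=3.
Step 10. [r3c3∈{2,3}] col 3 places 2 nowhere but r3c3 ⇒ r3c3=2.
Step 11. [r9c6∈{7}] r9c6 has the single candidate 7 ⇒ r9c6=7.
Step 12. [r2c2∈{6}] r2c2 is down to just 6 ⇒ r2c2=6.
Step 13. [r2c7∈{3}] r2c7 has the single candidate 3, so r2c7=3.
Step 14. [r7c3∈{9}] r7c3's peers cover all but 9 ⇒ r7c3=9.
Step 15. [r7c2∈{7}] nothing but 7 survives at r7c2 ⇒ r7c2=7.
Step 16. [r3c5∈{7}] r3c5 is down to just 7. So r3c5=7.
Step 17. [r3c1∈{3}] only 3 remains possible at r3c1, so r3c1=3.
Step 18. [r1c8∈{4,5}] in col 8, 5 fits only at r1c8. So r1c8=5.
Step 19. [r1c7∈{9}] r1c7 is down to just 9 ⇒ r1c7=9.
Step 20. [r6c4∈{5,6}] in row 6, 5 fits only at r6c4, so r6c4=5.
Step 21. [r9c2∈{2}] r9c2 is down to just 2. So r9c2=2.
Step 22. [r7c9∈{5}] only 5 remains possible at r7c9 ⇒ r7c9=5.
Step 23. [r6c5∈{6}] r6c5 is down to just 6 ⇒ r6c5=6.
Step 24. [r5c7∈{1}] r5c7 is down to just 1, so r5c7=1.
Step 25. [r2c6∈{5}] r2c6 is down to just 5. So r2c6=5.
Step 26. [r9c5∈{4}] nothing but 4 survives at r9c5. So r9c5=4.
Step 27. [r7c1∈{1}] r7c1 has the single candidate 1, so r7c1=1.
Step 28. [r8c9∈{7}] nothing but 7 survives at r8c9. So r8c9=7.
Step 29. [r6c2∈{9}] r6c2 is down to just 9. So r6c2=9.
Step 30. [r1c1∈{7}] r1c1 is down to just 7. So r1c1=7.
Step 31. [r6c8∈{2}] r6c8 is down to just 2. So r6c8=2.
Step 32. [r4c6∈{3}] only 3 remains possible at r4c6 ⇒ r4c6=3.
Step 33. [r8c3∈{3}] r8c3 has the single candidate 3 ⇒ r8c3=3.
Step 34. [r1c4∈{3}] r1c4 has the single candidate 3 ⇒ r1c4=3.
Step 35. [r9c9∈{9}] r9c9's peers cover all but 9. So r9c9=9.
Step 36. [r4c1∈{6}] r4c1's peers cover all but 6. So r4c1=6.
Step 37. [r2c5∈{2}] nothing but 2 survives at r2c5, so r2c5=2.
Step 38. [r6c7∈{7}] r6c7 has the single candidate 7 ⇒ r6c7=7.
Step 39. [r3c8∈{4}] r3c8 has the single candidate 4, so r3c8=4.
Step 40. [r8c4∈{6}] r8c4 has the single candidate 6, so r8c4=6.
Step 41. [r1c5∈{1}] r1c5's peers cover all but 1, so r1c5=1.
Step 42. [r1c3∈{8}] r1c3 has the single candidate 8, so r1c3=8.
Step 43. [r3c4∈{9}] nothing but 9 survives at r3c4. So r3c4=9.
Step 44. [r5c5∈{8}] r5c5 is down to just 8. So r5c5=8.
Step 45. [r1c2∈{4}] nothing but 4 survives at r1c2 ⇒ r1c2=4.
Step 46. [r3c7∈{6}] r3c7 has the single candidate 6 ⇒ r3c7=6.
Step 47. [r5c3∈{5}] r5c3's peers cover all but 5, so r5c3=5.

Answer: 7 4 8 3 1 6 9 5 2 / 9 6 1 4 2 5 3 7 8 / 3 5 2 9 7 8 6 4 1 / 6 1 7 2 9 3 5 8 4 / 2 3 5 7 8 4 1 9 6 / 8 9 4 5 6 1 7 2 3 / 1 7 9 8 3 2 4 6 5 / 4 8 3 6 5 9 2 1 7 / 5 2 6 1 4 7 8 3 9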